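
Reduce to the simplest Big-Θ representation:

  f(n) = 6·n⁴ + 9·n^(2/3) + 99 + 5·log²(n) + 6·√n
Θ(n⁴)

Order the terms by growth rate: 99 ≺ 5·log²(n) ≺ 6·√n ≺ 9·n^(2/3) ≺ 6·n⁴.
The fastest-growing term 6·n⁴ dominates as n → ∞; dropping its constant factor gives Θ(n⁴).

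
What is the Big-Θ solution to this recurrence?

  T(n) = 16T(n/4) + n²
Θ(n² log n)

Master Theorem: a = 16, b = 4, f(n) = n².
Compute the critical exponent d = log₄(16) = 2.
Compare f(n) = Θ(n²) against n^d:
  k = 2 = d, so f(n) = Θ(n^d) — Case 2.
  Work is balanced across levels: T(n) = Θ(n^d log n) = Θ(n² log n).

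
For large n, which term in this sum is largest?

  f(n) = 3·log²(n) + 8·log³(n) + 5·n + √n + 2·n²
2·n²

Looking at each term:
  - 3·log²(n) is O(log² n)
  - 8·log³(n) is O(log³ n)
  - 5·n is O(n)
  - √n is O(√n)
  - 2·n² is O(n²)

The term 2·n² (O(n²)) grows fastest and dominates all others.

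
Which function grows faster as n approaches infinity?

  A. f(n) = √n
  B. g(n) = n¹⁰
B

f(n) = √n is O(√n), while g(n) = n¹⁰ is O(n¹⁰).
Since O(n¹⁰) grows faster than O(√n), g(n) dominates.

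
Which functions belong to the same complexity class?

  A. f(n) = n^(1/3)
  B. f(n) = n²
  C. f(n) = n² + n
B and C

Examining each function:
  A. n^(1/3) is O(n^(1/3))
  B. n² is O(n²)
  C. n² + n is O(n²)

Functions B and C both have the same complexity class.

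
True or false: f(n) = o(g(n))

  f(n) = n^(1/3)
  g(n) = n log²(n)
True

f(n) = n^(1/3) is O(n^(1/3)), and g(n) = n log²(n) is O(n log² n).
Since O(n^(1/3)) grows strictly slower than O(n log² n), f(n) = o(g(n)) is true.
This means lim(n→∞) f(n)/g(n) = 0.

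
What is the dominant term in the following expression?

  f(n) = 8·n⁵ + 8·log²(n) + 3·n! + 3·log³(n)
3·n!

Looking at each term:
  - 8·n⁵ is O(n⁵)
  - 8·log²(n) is O(log² n)
  - 3·n! is O(n!)
  - 3·log³(n) is O(log³ n)

The term 3·n! (O(n!)) grows fastest and dominates all others.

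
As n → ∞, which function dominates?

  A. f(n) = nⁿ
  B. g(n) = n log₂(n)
A

f(n) = nⁿ is O(nⁿ), while g(n) = n log₂(n) is O(n log n).
Since O(nⁿ) grows faster than O(n log n), f(n) dominates.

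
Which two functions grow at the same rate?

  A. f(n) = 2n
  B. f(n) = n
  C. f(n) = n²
A and B

Examining each function:
  A. 2n is O(n)
  B. n is O(n)
  C. n² is O(n²)

Functions A and B both have the same complexity class.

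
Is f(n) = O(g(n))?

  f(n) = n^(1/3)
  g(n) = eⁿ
True

f(n) = n^(1/3) is O(n^(1/3)), and g(n) = eⁿ is O(eⁿ).
Since O(n^(1/3)) ⊆ O(eⁿ) (f grows no faster than g), f(n) = O(g(n)) is true.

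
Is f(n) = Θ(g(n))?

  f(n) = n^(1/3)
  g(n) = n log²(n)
False

f(n) = n^(1/3) is O(n^(1/3)), and g(n) = n log²(n) is O(n log² n).
Since they have different growth rates, f(n) = Θ(g(n)) is false.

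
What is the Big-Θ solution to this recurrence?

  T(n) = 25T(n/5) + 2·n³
Θ(n³)

Master Theorem: a = 25, b = 5, f(n) = 2·n³.
Compute the critical exponent d = log₅(25) = 2.
Compare f(n) = Θ(n³) against n^d:
  k = 3 > d = 2, so f(n) = Ω(n^(d+ε)) — Case 3.
  Regularity: a·(n/b)^3/n^3 = a/b^3 = 25/125 < 1 ✓.
  The top-level work dominates: T(n) = Θ(f(n)) = Θ(n³).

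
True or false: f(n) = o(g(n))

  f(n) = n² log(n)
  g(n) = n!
True

f(n) = n² log(n) is O(n² log n), and g(n) = n! is O(n!).
Since O(n² log n) grows strictly slower than O(n!), f(n) = o(g(n)) is true.
This means lim(n→∞) f(n)/g(n) = 0.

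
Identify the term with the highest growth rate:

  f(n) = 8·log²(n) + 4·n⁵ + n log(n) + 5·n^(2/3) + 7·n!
7·n!

Looking at each term:
  - 8·log²(n) is O(log² n)
  - 4·n⁵ is O(n⁵)
  - n log(n) is O(n log n)
  - 5·n^(2/3) is O(n^(2/3))
  - 7·n! is O(n!)

The term 7·n! (O(n!)) grows fastest and dominates all others.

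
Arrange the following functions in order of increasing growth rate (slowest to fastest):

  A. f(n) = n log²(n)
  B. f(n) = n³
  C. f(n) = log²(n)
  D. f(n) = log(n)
D < C < A < B

Comparing growth rates:
D = log(n) is O(log n)
C = log²(n) is O(log² n)
A = n log²(n) is O(n log² n)
B = n³ is O(n³)

Therefore, the order from slowest to fastest is: D < C < A < B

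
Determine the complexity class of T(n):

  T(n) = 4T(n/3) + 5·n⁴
Θ(n⁴)

Master Theorem: a = 4, b = 3, f(n) = 5·n⁴.
Compute the critical exponent d = log₃(4) = 1.262.
Compare f(n) = Θ(n⁴) against n^d:
  k = 4 > d = 1.262, so f(n) = Ω(n^(d+ε)) — Case 3.
  Regularity: a·(n/b)^4/n^4 = a/b^4 = 4/81 < 1 ✓.
  The top-level work dominates: T(n) = Θ(f(n)) = Θ(n⁴).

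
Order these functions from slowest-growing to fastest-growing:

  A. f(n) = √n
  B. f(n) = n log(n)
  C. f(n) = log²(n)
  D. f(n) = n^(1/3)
C < D < A < B

Comparing growth rates:
C = log²(n) is O(log² n)
D = n^(1/3) is O(n^(1/3))
A = √n is O(√n)
B = n log(n) is O(n log n)

Therefore, the order from slowest to fastest is: C < D < A < B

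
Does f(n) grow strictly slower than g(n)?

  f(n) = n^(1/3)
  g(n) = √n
True

f(n) = n^(1/3) is O(n^(1/3)), and g(n) = √n is O(√n).
Since O(n^(1/3)) grows strictly slower than O(√n), f(n) = o(g(n)) is true.
This means lim(n→∞) f(n)/g(n) = 0.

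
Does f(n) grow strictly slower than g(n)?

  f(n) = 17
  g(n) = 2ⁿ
True

f(n) = 17 is O(1), and g(n) = 2ⁿ is O(2ⁿ).
Since O(1) grows strictly slower than O(2ⁿ), f(n) = o(g(n)) is true.
This means lim(n→∞) f(n)/g(n) = 0.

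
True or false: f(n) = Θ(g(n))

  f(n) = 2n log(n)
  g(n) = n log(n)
True

f(n) = 2n log(n) and g(n) = n log(n) are both O(n log n).
Since they have the same asymptotic growth rate, f(n) = Θ(g(n)) is true.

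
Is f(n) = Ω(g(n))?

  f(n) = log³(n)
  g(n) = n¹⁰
False

f(n) = log³(n) is O(log³ n), and g(n) = n¹⁰ is O(n¹⁰).
Since O(log³ n) grows slower than O(n¹⁰), f(n) = Ω(g(n)) is false.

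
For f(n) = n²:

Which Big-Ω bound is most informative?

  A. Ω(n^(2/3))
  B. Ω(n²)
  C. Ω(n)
B

f(n) = n² is Ω(n²).
All listed options are valid Big-Ω bounds (lower bounds),
but Ω(n²) is the tightest (largest valid bound).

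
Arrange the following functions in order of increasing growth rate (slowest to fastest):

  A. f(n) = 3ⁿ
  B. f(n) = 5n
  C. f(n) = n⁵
B < C < A

Comparing growth rates:
B = 5n is O(n)
C = n⁵ is O(n⁵)
A = 3ⁿ is O(3ⁿ)

Therefore, the order from slowest to fastest is: B < C < A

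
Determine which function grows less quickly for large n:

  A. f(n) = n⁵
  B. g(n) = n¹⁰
A

f(n) = n⁵ is O(n⁵), while g(n) = n¹⁰ is O(n¹⁰).
Since O(n⁵) grows slower than O(n¹⁰), f(n) is dominated.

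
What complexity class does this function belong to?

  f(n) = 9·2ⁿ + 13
O(2ⁿ)

The dominant term in 9·2ⁿ + 13 is 9·2ⁿ, which is Θ(2ⁿ).
Lower-order terms (13) are asymptotically negligible.
Constants are absorbed, so the tightest bound is O(2ⁿ).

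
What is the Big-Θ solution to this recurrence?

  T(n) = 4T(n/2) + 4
Θ(n²)

Master Theorem: a = 4, b = 2, f(n) = 4.
Compute the critical exponent d = log₂(4) = 2.
Compare f(n) = Θ(1) against n^d:
  k = 0 < d = 2, so f(n) = O(n^(d-ε)) — Case 1.
  The recursion cost dominates: T(n) = Θ(n^d) = Θ(n²).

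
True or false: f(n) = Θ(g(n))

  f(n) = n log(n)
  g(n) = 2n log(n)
True

f(n) = n log(n) and g(n) = 2n log(n) are both O(n log n).
Since they have the same asymptotic growth rate, f(n) = Θ(g(n)) is true.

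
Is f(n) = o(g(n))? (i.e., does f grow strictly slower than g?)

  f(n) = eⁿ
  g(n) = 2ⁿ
False

f(n) = eⁿ is O(eⁿ), and g(n) = 2ⁿ is O(2ⁿ).
Since O(eⁿ) grows faster than or equal to O(2ⁿ), f(n) = o(g(n)) is false.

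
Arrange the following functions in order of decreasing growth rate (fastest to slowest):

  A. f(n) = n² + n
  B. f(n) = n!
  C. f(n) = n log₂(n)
B > A > C

Comparing growth rates:
B = n! is O(n!)
A = n² + n is O(n²)
C = n log₂(n) is O(n log n)

Therefore, the order from fastest to slowest is: B > A > C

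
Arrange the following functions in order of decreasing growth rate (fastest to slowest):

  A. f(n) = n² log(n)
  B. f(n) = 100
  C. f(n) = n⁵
C > A > B

Comparing growth rates:
C = n⁵ is O(n⁵)
A = n² log(n) is O(n² log n)
B = 100 is O(1)

Therefore, the order from fastest to slowest is: C > A > B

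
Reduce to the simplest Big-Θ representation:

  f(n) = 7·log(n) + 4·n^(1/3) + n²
Θ(n²)

Order the terms by growth rate: 7·log(n) ≺ 4·n^(1/3) ≺ n².
The fastest-growing term n² dominates as n → ∞; dropping its constant factor gives Θ(n²).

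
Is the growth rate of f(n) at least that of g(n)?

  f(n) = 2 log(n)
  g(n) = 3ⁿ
False

f(n) = 2 log(n) is O(log n), and g(n) = 3ⁿ is O(3ⁿ).
Since O(log n) grows slower than O(3ⁿ), f(n) = Ω(g(n)) is false.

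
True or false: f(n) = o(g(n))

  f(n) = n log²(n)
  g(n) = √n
False

f(n) = n log²(n) is O(n log² n), and g(n) = √n is O(√n).
Since O(n log² n) grows faster than or equal to O(√n), f(n) = o(g(n)) is false.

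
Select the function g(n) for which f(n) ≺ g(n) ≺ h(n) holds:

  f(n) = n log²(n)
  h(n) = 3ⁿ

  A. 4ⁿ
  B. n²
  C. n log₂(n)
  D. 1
B

We need g(n) with n log²(n) = o(g(n)) and g(n) = o(3ⁿ), i.e. O(n log² n) ≺ g ≺ O(3ⁿ).
Check each option:
  A. 4ⁿ — O(4ⁿ) does not grow strictly slower than h(n)
  B. n² — O(n²) is strictly between O(n log² n) and O(3ⁿ) ✓
  C. n log₂(n) — O(n log n) does not grow strictly faster than f(n)
  D. 1 — O(1) does not grow strictly faster than f(n)

Only option B (n²) lies strictly between.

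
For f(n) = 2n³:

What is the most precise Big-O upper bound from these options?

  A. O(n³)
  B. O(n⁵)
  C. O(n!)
A

f(n) = 2n³ is O(n³).
All listed options are valid Big-O bounds (upper bounds),
but O(n³) is the tightest (smallest valid bound).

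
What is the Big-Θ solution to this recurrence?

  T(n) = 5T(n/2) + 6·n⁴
Θ(n⁴)

Master Theorem: a = 5, b = 2, f(n) = 6·n⁴.
Compute the critical exponent d = log₂(5) = 2.322.
Compare f(n) = Θ(n⁴) against n^d:
  k = 4 > d = 2.322, so f(n) = Ω(n^(d+ε)) — Case 3.
  Regularity: a·(n/b)^4/n^4 = a/b^4 = 5/16 < 1 ✓.
  The top-level work dominates: T(n) = Θ(f(n)) = Θ(n⁴).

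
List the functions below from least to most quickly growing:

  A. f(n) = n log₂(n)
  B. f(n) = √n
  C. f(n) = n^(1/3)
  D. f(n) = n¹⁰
C < B < A < D

Comparing growth rates:
C = n^(1/3) is O(n^(1/3))
B = √n is O(√n)
A = n log₂(n) is O(n log n)
D = n¹⁰ is O(n¹⁰)

Therefore, the order from slowest to fastest is: C < B < A < D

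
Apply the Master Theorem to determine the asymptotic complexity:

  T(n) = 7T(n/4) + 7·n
Θ(n^log₄(7))

Master Theorem: a = 7, b = 4, f(n) = 7·n.
Compute the critical exponent d = log₄(7) = 1.404.
Compare f(n) = Θ(n) against n^d:
  k = 1 < d = 1.404, so f(n) = O(n^(d-ε)) — Case 1.
  The recursion cost dominates: T(n) = Θ(n^d) = Θ(n^log₄(7)).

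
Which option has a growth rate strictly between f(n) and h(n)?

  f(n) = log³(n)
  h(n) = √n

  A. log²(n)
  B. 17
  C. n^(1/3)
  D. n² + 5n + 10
C

We need g(n) with log³(n) = o(g(n)) and g(n) = o(√n), i.e. O(log³ n) ≺ g ≺ O(√n).
Check each option:
  A. log²(n) — O(log² n) does not grow strictly faster than f(n)
  B. 17 — O(1) does not grow strictly faster than f(n)
  C. n^(1/3) — O(n^(1/3)) is strictly between O(log³ n) and O(√n) ✓
  D. n² + 5n + 10 — O(n²) does not grow strictly slower than h(n)

Only option C (n^(1/3)) lies strictly between.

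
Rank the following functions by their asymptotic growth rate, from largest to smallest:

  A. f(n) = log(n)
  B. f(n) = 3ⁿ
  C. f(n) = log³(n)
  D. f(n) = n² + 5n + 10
B > D > C > A

Comparing growth rates:
B = 3ⁿ is O(3ⁿ)
D = n² + 5n + 10 is O(n²)
C = log³(n) is O(log³ n)
A = log(n) is O(log n)

Therefore, the order from fastest to slowest is: B > D > C > A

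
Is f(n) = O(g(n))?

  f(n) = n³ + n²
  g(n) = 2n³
True

f(n) = n³ + n² and g(n) = 2n³ are both O(n³).
Big-O permits equal growth rates (f ≤ c·g for some c), so f(n) = O(g(n)) is true.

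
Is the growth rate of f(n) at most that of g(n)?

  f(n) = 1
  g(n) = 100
True

f(n) = 1 and g(n) = 100 are both O(1).
Big-O permits equal growth rates (f ≤ c·g for some c), so f(n) = O(g(n)) is true.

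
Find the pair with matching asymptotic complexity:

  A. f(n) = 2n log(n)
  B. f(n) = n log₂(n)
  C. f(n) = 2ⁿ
A and B

Examining each function:
  A. 2n log(n) is O(n log n)
  B. n log₂(n) is O(n log n)
  C. 2ⁿ is O(2ⁿ)

Functions A and B both have the same complexity class.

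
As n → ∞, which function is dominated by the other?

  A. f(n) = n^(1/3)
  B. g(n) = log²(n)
B

f(n) = n^(1/3) is O(n^(1/3)), while g(n) = log²(n) is O(log² n).
Since O(log² n) grows slower than O(n^(1/3)), g(n) is dominated.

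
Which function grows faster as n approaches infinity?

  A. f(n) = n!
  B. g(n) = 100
A

f(n) = n! is O(n!), while g(n) = 100 is O(1).
Since O(n!) grows faster than O(1), f(n) dominates.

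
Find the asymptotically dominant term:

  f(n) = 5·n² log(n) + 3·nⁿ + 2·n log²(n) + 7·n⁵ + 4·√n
3·nⁿ

Looking at each term:
  - 5·n² log(n) is O(n² log n)
  - 3·nⁿ is O(nⁿ)
  - 2·n log²(n) is O(n log² n)
  - 7·n⁵ is O(n⁵)
  - 4·√n is O(√n)

The term 3·nⁿ (O(nⁿ)) grows fastest and dominates all others.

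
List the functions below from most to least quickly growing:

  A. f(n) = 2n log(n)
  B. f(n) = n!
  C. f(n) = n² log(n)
B > C > A

Comparing growth rates:
B = n! is O(n!)
C = n² log(n) is O(n² log n)
A = 2n log(n) is O(n log n)

Therefore, the order from fastest to slowest is: B > C > A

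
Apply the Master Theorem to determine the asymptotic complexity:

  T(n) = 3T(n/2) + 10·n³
Θ(n³)

Master Theorem: a = 3, b = 2, f(n) = 10·n³.
Compute the critical exponent d = log₂(3) = 1.585.
Compare f(n) = Θ(n³) against n^d:
  k = 3 > d = 1.585, so f(n) = Ω(n^(d+ε)) — Case 3.
  Regularity: a·(n/b)^3/n^3 = a/b^3 = 3/8 < 1 ✓.
  The top-level work dominates: T(n) = Θ(f(n)) = Θ(n³).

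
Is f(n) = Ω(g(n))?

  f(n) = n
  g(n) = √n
True

f(n) = n is O(n), and g(n) = √n is O(√n).
Since O(n) grows at least as fast as O(√n), f(n) = Ω(g(n)) is true.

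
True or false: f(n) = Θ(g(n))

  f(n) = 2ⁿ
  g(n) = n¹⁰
False

f(n) = 2ⁿ is O(2ⁿ), and g(n) = n¹⁰ is O(n¹⁰).
Since they have different growth rates, f(n) = Θ(g(n)) is false.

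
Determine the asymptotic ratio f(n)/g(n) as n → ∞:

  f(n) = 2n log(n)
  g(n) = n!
0

Since 2n log(n) (O(n log n)) grows slower than n! (O(n!)),
the ratio f(n)/g(n) → 0 as n → ∞.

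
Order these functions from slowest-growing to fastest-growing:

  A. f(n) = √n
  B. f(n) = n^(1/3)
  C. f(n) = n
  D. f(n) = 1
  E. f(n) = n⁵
D < B < A < C < E

Comparing growth rates:
D = 1 is O(1)
B = n^(1/3) is O(n^(1/3))
A = √n is O(√n)
C = n is O(n)
E = n⁵ is O(n⁵)

Therefore, the order from slowest to fastest is: D < B < A < C < E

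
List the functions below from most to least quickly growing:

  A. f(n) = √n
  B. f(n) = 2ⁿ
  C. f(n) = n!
C > B > A

Comparing growth rates:
C = n! is O(n!)
B = 2ⁿ is O(2ⁿ)
A = √n is O(√n)

Therefore, the order from fastest to slowest is: C > B > A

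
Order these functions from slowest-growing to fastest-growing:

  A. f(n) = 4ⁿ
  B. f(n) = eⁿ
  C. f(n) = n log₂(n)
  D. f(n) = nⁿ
C < B < A < D

Comparing growth rates:
C = n log₂(n) is O(n log n)
B = eⁿ is O(eⁿ)
A = 4ⁿ is O(4ⁿ)
D = nⁿ is O(nⁿ)

Therefore, the order from slowest to fastest is: C < B < A < D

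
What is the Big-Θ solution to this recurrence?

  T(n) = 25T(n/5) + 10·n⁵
Θ(n⁵)

Master Theorem: a = 25, b = 5, f(n) = 10·n⁵.
Compute the critical exponent d = log₅(25) = 2.
Compare f(n) = Θ(n⁵) against n^d:
  k = 5 > d = 2, so f(n) = Ω(n^(d+ε)) — Case 3.
  Regularity: a·(n/b)^5/n^5 = a/b^5 = 25/3125 < 1 ✓.
  The top-level work dominates: T(n) = Θ(f(n)) = Θ(n⁵).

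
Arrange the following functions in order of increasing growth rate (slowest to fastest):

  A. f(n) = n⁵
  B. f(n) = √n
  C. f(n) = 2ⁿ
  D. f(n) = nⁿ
B < A < C < D

Comparing growth rates:
B = √n is O(√n)
A = n⁵ is O(n⁵)
C = 2ⁿ is O(2ⁿ)
D = nⁿ is O(nⁿ)

Therefore, the order from slowest to fastest is: B < A < C < D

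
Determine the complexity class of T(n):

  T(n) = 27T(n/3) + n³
Θ(n³ log n)

Master Theorem: a = 27, b = 3, f(n) = n³.
Compute the critical exponent d = log₃(27) = 3.
Compare f(n) = Θ(n³) against n^d:
  k = 3 = d, so f(n) = Θ(n^d) — Case 2.
  Work is balanced across levels: T(n) = Θ(n^d log n) = Θ(n³ log n).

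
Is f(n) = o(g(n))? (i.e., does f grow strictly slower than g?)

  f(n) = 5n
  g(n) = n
False

f(n) = 5n is O(n), and g(n) = n is O(n).
Since they have the same growth rate, f(n) = o(g(n)) is false.
(f = o(g) requires f to grow strictly slower, not equal.)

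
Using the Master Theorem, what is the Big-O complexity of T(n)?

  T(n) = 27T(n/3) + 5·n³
Θ(n³ log n)

Master Theorem: a = 27, b = 3, f(n) = 5·n³.
Compute the critical exponent d = log₃(27) = 3.
Compare f(n) = Θ(n³) against n^d:
  k = 3 = d, so f(n) = Θ(n^d) — Case 2.
  Work is balanced across levels: T(n) = Θ(n^d log n) = Θ(n³ log n).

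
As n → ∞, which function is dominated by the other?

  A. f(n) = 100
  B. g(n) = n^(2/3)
A

f(n) = 100 is O(1), while g(n) = n^(2/3) is O(n^(2/3)).
Since O(1) grows slower than O(n^(2/3)), f(n) is dominated.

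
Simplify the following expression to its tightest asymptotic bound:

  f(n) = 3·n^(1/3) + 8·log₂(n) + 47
Θ(n^(1/3))

Order the terms by growth rate: 47 ≺ 8·log₂(n) ≺ 3·n^(1/3).
The fastest-growing term 3·n^(1/3) dominates as n → ∞; dropping its constant factor gives Θ(n^(1/3)).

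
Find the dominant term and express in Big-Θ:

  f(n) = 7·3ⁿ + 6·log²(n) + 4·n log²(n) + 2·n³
Θ(3ⁿ)

Order the terms by growth rate: 6·log²(n) ≺ 4·n log²(n) ≺ 2·n³ ≺ 7·3ⁿ.
The fastest-growing term 7·3ⁿ dominates as n → ∞; dropping its constant factor gives Θ(3ⁿ).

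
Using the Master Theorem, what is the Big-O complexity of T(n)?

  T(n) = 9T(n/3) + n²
Θ(n² log n)

Master Theorem: a = 9, b = 3, f(n) = n².
Compute the critical exponent d = log₃(9) = 2.
Compare f(n) = Θ(n²) against n^d:
  k = 2 = d, so f(n) = Θ(n^d) — Case 2.
  Work is balanced across levels: T(n) = Θ(n^d log n) = Θ(n² log n).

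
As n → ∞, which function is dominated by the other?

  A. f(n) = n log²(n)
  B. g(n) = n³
A

f(n) = n log²(n) is O(n log² n), while g(n) = n³ is O(n³).
Since O(n log² n) grows slower than O(n³), f(n) is dominated.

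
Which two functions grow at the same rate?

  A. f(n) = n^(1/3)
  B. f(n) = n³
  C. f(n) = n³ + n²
B and C

Examining each function:
  A. n^(1/3) is O(n^(1/3))
  B. n³ is O(n³)
  C. n³ + n² is O(n³)

Functions B and C both have the same complexity class.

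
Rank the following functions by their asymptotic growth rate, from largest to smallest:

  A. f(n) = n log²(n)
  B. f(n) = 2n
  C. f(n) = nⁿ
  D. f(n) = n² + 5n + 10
C > D > A > B

Comparing growth rates:
C = nⁿ is O(nⁿ)
D = n² + 5n + 10 is O(n²)
A = n log²(n) is O(n log² n)
B = 2n is O(n)

Therefore, the order from fastest to slowest is: C > D > A > B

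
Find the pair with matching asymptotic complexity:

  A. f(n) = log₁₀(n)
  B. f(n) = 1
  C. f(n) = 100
B and C

Examining each function:
  A. log₁₀(n) is O(log n)
  B. 1 is O(1)
  C. 100 is O(1)

Functions B and C both have the same complexity class.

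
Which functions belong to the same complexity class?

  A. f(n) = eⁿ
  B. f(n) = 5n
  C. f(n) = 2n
B and C

Examining each function:
  A. eⁿ is O(eⁿ)
  B. 5n is O(n)
  C. 2n is O(n)

Functions B and C both have the same complexity class.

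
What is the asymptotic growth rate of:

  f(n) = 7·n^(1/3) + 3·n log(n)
Θ(n log n)

Order the terms by growth rate: 7·n^(1/3) ≺ 3·n log(n).
The fastest-growing term 3·n log(n) dominates as n → ∞; dropping its constant factor gives Θ(n log n).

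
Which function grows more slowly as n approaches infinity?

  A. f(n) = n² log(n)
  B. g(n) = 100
B

f(n) = n² log(n) is O(n² log n), while g(n) = 100 is O(1).
Since O(1) grows slower than O(n² log n), g(n) is dominated.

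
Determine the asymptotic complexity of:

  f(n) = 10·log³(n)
O(log³ n)

The dominant term in 10·log³(n) is 10·log³(n), which is Θ(log³ n).
Constants are absorbed, so the tightest bound is O(log³ n).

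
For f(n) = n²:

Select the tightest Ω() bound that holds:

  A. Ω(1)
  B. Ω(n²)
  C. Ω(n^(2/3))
B

f(n) = n² is Ω(n²).
All listed options are valid Big-Ω bounds (lower bounds),
but Ω(n²) is the tightest (largest valid bound).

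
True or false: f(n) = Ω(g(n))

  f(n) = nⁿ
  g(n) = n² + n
True

f(n) = nⁿ is O(nⁿ), and g(n) = n² + n is O(n²).
Since O(nⁿ) grows at least as fast as O(n²), f(n) = Ω(g(n)) is true.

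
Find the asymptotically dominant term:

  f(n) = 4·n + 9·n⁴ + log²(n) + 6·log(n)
9·n⁴

Looking at each term:
  - 4·n is O(n)
  - 9·n⁴ is O(n⁴)
  - log²(n) is O(log² n)
  - 6·log(n) is O(log n)

The term 9·n⁴ (O(n⁴)) grows fastest and dominates all others.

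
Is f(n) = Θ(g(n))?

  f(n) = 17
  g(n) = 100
True

f(n) = 17 and g(n) = 100 are both O(1).
Since they have the same asymptotic growth rate, f(n) = Θ(g(n)) is true.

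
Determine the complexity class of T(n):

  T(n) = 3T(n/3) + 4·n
Θ(n log n)

Master Theorem: a = 3, b = 3, f(n) = 4·n.
Compute the critical exponent d = log₃(3) = 1.
Compare f(n) = Θ(n) against n^d:
  k = 1 = d, so f(n) = Θ(n^d) — Case 2.
  Work is balanced across levels: T(n) = Θ(n^d log n) = Θ(n log n).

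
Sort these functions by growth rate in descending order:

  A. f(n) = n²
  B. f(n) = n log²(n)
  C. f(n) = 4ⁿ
C > A > B

Comparing growth rates:
C = 4ⁿ is O(4ⁿ)
A = n² is O(n²)
B = n log²(n) is O(n log² n)

Therefore, the order from fastest to slowest is: C > A > B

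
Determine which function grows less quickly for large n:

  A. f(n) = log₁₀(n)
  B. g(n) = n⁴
A

f(n) = log₁₀(n) is O(log n), while g(n) = n⁴ is O(n⁴).
Since O(log n) grows slower than O(n⁴), f(n) is dominated.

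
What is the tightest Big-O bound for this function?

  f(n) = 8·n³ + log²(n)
O(n³)

The dominant term in 8·n³ + log²(n) is 8·n³, which is Θ(n³).
Lower-order terms (log²(n)) are asymptotically negligible.
Constants are absorbed, so the tightest bound is O(n³).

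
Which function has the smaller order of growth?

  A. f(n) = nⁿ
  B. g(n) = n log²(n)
B

f(n) = nⁿ is O(nⁿ), while g(n) = n log²(n) is O(n log² n).
Since O(n log² n) grows slower than O(nⁿ), g(n) is dominated.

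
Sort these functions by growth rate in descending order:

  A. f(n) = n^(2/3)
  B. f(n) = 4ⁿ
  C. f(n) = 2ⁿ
B > C > A

Comparing growth rates:
B = 4ⁿ is O(4ⁿ)
C = 2ⁿ is O(2ⁿ)
A = n^(2/3) is O(n^(2/3))

Therefore, the order from fastest to slowest is: B > C > A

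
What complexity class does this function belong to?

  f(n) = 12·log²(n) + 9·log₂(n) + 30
O(log² n)

The dominant term in 12·log²(n) + 9·log₂(n) + 30 is 12·log²(n), which is Θ(log² n).
Lower-order terms (9·log₂(n), 30) are asymptotically negligible.
Constants are absorbed, so the tightest bound is O(log² n).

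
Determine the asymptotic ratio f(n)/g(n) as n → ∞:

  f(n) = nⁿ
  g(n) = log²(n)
∞

Since nⁿ (O(nⁿ)) grows faster than log²(n) (O(log² n)),
the ratio f(n)/g(n) → ∞ as n → ∞.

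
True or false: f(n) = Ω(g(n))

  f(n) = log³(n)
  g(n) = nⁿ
False

f(n) = log³(n) is O(log³ n), and g(n) = nⁿ is O(nⁿ).
Since O(log³ n) grows slower than O(nⁿ), f(n) = Ω(g(n)) is false.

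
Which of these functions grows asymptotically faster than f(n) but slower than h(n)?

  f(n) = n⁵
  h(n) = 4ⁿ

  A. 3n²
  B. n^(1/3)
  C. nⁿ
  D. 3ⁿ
D

We need g(n) with n⁵ = o(g(n)) and g(n) = o(4ⁿ), i.e. O(n⁵) ≺ g ≺ O(4ⁿ).
Check each option:
  A. 3n² — O(n²) does not grow strictly faster than f(n)
  B. n^(1/3) — O(n^(1/3)) does not grow strictly faster than f(n)
  C. nⁿ — O(nⁿ) does not grow strictly slower than h(n)
  D. 3ⁿ — O(3ⁿ) is strictly between O(n⁵) and O(4ⁿ) ✓

Only option D (3ⁿ) lies strictly between.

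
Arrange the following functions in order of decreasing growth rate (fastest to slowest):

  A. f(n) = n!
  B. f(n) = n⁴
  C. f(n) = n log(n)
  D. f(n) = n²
A > B > D > C

Comparing growth rates:
A = n! is O(n!)
B = n⁴ is O(n⁴)
D = n² is O(n²)
C = n log(n) is O(n log n)

Therefore, the order from fastest to slowest is: A > B > D > C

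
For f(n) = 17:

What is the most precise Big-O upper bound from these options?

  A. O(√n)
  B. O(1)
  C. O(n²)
B

f(n) = 17 is O(1).
All listed options are valid Big-O bounds (upper bounds),
but O(1) is the tightest (smallest valid bound).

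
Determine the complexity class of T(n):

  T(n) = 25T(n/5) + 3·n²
Θ(n² log n)

Master Theorem: a = 25, b = 5, f(n) = 3·n².
Compute the critical exponent d = log₅(25) = 2.
Compare f(n) = Θ(n²) against n^d:
  k = 2 = d, so f(n) = Θ(n^d) — Case 2.
  Work is balanced across levels: T(n) = Θ(n^d log n) = Θ(n² log n).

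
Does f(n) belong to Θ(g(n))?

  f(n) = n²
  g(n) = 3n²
True

f(n) = n² and g(n) = 3n² are both O(n²).
Since they have the same asymptotic growth rate, f(n) = Θ(g(n)) is true.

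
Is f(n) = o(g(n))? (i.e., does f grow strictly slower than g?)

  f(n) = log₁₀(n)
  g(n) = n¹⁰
True

f(n) = log₁₀(n) is O(log n), and g(n) = n¹⁰ is O(n¹⁰).
Since O(log n) grows strictly slower than O(n¹⁰), f(n) = o(g(n)) is true.
This means lim(n→∞) f(n)/g(n) = 0.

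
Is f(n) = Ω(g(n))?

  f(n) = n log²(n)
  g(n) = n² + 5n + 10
False

f(n) = n log²(n) is O(n log² n), and g(n) = n² + 5n + 10 is O(n²).
Since O(n log² n) grows slower than O(n²), f(n) = Ω(g(n)) is false.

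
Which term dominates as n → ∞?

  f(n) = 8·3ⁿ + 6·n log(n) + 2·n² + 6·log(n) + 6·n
8·3ⁿ

Looking at each term:
  - 8·3ⁿ is O(3ⁿ)
  - 6·n log(n) is O(n log n)
  - 2·n² is O(n²)
  - 6·log(n) is O(log n)
  - 6·n is O(n)

The term 8·3ⁿ (O(3ⁿ)) grows fastest and dominates all others.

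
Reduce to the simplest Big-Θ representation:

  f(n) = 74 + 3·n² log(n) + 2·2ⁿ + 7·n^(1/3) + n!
Θ(n!)

Order the terms by growth rate: 74 ≺ 7·n^(1/3) ≺ 3·n² log(n) ≺ 2·2ⁿ ≺ n!.
The fastest-growing term n! dominates as n → ∞; dropping its constant factor gives Θ(n!).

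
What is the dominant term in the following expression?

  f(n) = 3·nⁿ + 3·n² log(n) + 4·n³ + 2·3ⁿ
3·nⁿ

Looking at each term:
  - 3·nⁿ is O(nⁿ)
  - 3·n² log(n) is O(n² log n)
  - 4·n³ is O(n³)
  - 2·3ⁿ is O(3ⁿ)

The term 3·nⁿ (O(nⁿ)) grows fastest and dominates all others.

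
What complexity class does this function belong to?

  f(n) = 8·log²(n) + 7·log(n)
O(log² n)

The dominant term in 8·log²(n) + 7·log(n) is 8·log²(n), which is Θ(log² n).
Lower-order terms (7·log(n)) are asymptotically negligible.
Constants are absorbed, so the tightest bound is O(log² n).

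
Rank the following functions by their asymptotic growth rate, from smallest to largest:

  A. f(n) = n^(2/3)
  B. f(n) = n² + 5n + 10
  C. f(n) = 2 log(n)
C < A < B

Comparing growth rates:
C = 2 log(n) is O(log n)
A = n^(2/3) is O(n^(2/3))
B = n² + 5n + 10 is O(n²)

Therefore, the order from slowest to fastest is: C < A < B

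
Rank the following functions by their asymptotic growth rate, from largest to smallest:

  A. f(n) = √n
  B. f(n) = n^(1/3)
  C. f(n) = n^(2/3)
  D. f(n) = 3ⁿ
D > C > A > B

Comparing growth rates:
D = 3ⁿ is O(3ⁿ)
C = n^(2/3) is O(n^(2/3))
A = √n is O(√n)
B = n^(1/3) is O(n^(1/3))

Therefore, the order from fastest to slowest is: D > C > A > B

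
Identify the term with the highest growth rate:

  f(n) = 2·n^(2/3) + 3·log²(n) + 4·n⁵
4·n⁵

Looking at each term:
  - 2·n^(2/3) is O(n^(2/3))
  - 3·log²(n) is O(log² n)
  - 4·n⁵ is O(n⁵)

The term 4·n⁵ (O(n⁵)) grows fastest and dominates all others.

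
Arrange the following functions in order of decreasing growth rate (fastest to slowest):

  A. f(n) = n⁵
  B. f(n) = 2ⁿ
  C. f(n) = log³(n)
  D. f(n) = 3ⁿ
D > B > A > C

Comparing growth rates:
D = 3ⁿ is O(3ⁿ)
B = 2ⁿ is O(2ⁿ)
A = n⁵ is O(n⁵)
C = log³(n) is O(log³ n)

Therefore, the order from fastest to slowest is: D > B > A > C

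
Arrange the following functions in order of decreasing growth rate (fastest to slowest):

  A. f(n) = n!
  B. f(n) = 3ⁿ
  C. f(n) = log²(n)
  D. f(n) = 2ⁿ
A > B > D > C

Comparing growth rates:
A = n! is O(n!)
B = 3ⁿ is O(3ⁿ)
D = 2ⁿ is O(2ⁿ)
C = log²(n) is O(log² n)

Therefore, the order from fastest to slowest is: A > B > D > C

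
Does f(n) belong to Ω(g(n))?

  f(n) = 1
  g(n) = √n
False

f(n) = 1 is O(1), and g(n) = √n is O(√n).
Since O(1) grows slower than O(√n), f(n) = Ω(g(n)) is false.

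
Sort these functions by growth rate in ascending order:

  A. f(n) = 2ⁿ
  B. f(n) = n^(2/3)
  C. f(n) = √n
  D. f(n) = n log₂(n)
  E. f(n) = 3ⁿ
C < B < D < A < E

Comparing growth rates:
C = √n is O(√n)
B = n^(2/3) is O(n^(2/3))
D = n log₂(n) is O(n log n)
A = 2ⁿ is O(2ⁿ)
E = 3ⁿ is O(3ⁿ)

Therefore, the order from slowest to fastest is: C < B < D < A < E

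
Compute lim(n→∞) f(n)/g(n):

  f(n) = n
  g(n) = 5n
1/5

Since n and 5n have the same growth rate (O(n)),
the ratio converges to a constant: 1/5.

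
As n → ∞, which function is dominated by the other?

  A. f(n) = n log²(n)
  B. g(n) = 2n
B

f(n) = n log²(n) is O(n log² n), while g(n) = 2n is O(n).
Since O(n) grows slower than O(n log² n), g(n) is dominated.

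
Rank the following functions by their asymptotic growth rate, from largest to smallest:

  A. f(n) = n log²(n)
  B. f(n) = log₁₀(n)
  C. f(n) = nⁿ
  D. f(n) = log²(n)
C > A > D > B

Comparing growth rates:
C = nⁿ is O(nⁿ)
A = n log²(n) is O(n log² n)
D = log²(n) is O(log² n)
B = log₁₀(n) is O(log n)

Therefore, the order from fastest to slowest is: C > A > D > B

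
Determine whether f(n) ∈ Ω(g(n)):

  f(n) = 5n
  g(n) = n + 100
True

f(n) = 5n and g(n) = n + 100 are both O(n).
Big-Ω permits equal growth rates (f ≥ c·g for some c > 0), so f(n) = Ω(g(n)) is true.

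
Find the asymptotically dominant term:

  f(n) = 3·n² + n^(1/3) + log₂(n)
3·n²

Looking at each term:
  - 3·n² is O(n²)
  - n^(1/3) is O(n^(1/3))
  - log₂(n) is O(log n)

The term 3·n² (O(n²)) grows fastest and dominates all others.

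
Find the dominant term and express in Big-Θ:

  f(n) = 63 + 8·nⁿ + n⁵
Θ(nⁿ)

Order the terms by growth rate: 63 ≺ n⁵ ≺ 8·nⁿ.
The fastest-growing term 8·nⁿ dominates as n → ∞; dropping its constant factor gives Θ(nⁿ).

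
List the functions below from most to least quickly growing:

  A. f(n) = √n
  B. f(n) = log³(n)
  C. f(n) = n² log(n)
C > A > B

Comparing growth rates:
C = n² log(n) is O(n² log n)
A = √n is O(√n)
B = log³(n) is O(log³ n)

Therefore, the order from fastest to slowest is: C > A > B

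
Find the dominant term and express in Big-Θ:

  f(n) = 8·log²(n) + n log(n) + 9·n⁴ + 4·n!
Θ(n!)

Order the terms by growth rate: 8·log²(n) ≺ n log(n) ≺ 9·n⁴ ≺ 4·n!.
The fastest-growing term 4·n! dominates as n → ∞; dropping its constant factor gives Θ(n!).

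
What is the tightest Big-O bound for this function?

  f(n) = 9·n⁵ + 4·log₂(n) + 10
O(n⁵)

The dominant term in 9·n⁵ + 4·log₂(n) + 10 is 9·n⁵, which is Θ(n⁵).
Lower-order terms (4·log₂(n), 10) are asymptotically negligible.
Constants are absorbed, so the tightest bound is O(n⁵).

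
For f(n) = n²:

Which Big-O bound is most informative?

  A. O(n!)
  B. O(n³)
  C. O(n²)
C

f(n) = n² is O(n²).
All listed options are valid Big-O bounds (upper bounds),
but O(n²) is the tightest (smallest valid bound).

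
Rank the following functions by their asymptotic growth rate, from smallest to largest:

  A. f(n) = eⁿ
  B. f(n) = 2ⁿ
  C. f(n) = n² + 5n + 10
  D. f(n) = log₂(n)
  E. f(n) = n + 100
D < E < C < B < A

Comparing growth rates:
D = log₂(n) is O(log n)
E = n + 100 is O(n)
C = n² + 5n + 10 is O(n²)
B = 2ⁿ is O(2ⁿ)
A = eⁿ is O(eⁿ)

Therefore, the order from slowest to fastest is: D < E < C < B < A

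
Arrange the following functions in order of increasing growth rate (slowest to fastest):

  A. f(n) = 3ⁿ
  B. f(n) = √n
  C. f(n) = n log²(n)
B < C < A

Comparing growth rates:
B = √n is O(√n)
C = n log²(n) is O(n log² n)
A = 3ⁿ is O(3ⁿ)

Therefore, the order from slowest to fastest is: B < C < A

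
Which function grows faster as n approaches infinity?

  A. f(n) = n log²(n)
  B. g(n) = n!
B

f(n) = n log²(n) is O(n log² n), while g(n) = n! is O(n!).
Since O(n!) grows faster than O(n log² n), g(n) dominates.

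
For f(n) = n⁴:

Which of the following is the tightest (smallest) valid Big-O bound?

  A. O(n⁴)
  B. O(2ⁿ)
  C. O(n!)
A

f(n) = n⁴ is O(n⁴).
All listed options are valid Big-O bounds (upper bounds),
but O(n⁴) is the tightest (smallest valid bound).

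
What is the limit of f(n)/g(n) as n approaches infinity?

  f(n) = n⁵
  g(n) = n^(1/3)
∞

Since n⁵ (O(n⁵)) grows faster than n^(1/3) (O(n^(1/3))),
the ratio f(n)/g(n) → ∞ as n → ∞.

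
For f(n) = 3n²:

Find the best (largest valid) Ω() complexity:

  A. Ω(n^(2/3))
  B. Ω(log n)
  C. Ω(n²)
C

f(n) = 3n² is Ω(n²).
All listed options are valid Big-Ω bounds (lower bounds),
but Ω(n²) is the tightest (largest valid bound).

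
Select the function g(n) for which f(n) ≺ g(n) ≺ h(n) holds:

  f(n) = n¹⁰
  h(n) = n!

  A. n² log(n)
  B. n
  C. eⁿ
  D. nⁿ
C

We need g(n) with n¹⁰ = o(g(n)) and g(n) = o(n!), i.e. O(n¹⁰) ≺ g ≺ O(n!).
Check each option:
  A. n² log(n) — O(n² log n) does not grow strictly faster than f(n)
  B. n — O(n) does not grow strictly faster than f(n)
  C. eⁿ — O(eⁿ) is strictly between O(n¹⁰) and O(n!) ✓
  D. nⁿ — O(nⁿ) does not grow strictly slower than h(n)

Only option C (eⁿ) lies strictly between.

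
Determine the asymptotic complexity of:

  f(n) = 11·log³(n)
O(log³ n)

The dominant term in 11·log³(n) is 11·log³(n), which is Θ(log³ n).
Constants are absorbed, so the tightest bound is O(log³ n).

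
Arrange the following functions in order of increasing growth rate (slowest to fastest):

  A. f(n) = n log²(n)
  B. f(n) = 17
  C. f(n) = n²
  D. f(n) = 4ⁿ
B < A < C < D

Comparing growth rates:
B = 17 is O(1)
A = n log²(n) is O(n log² n)
C = n² is O(n²)
D = 4ⁿ is O(4ⁿ)

Therefore, the order from slowest to fastest is: B < A < C < D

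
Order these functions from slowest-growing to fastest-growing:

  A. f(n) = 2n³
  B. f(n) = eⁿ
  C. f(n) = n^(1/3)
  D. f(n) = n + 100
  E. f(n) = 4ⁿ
C < D < A < B < E

Comparing growth rates:
C = n^(1/3) is O(n^(1/3))
D = n + 100 is O(n)
A = 2n³ is O(n³)
B = eⁿ is O(eⁿ)
E = 4ⁿ is O(4ⁿ)

Therefore, the order from slowest to fastest is: C < D < A < B < E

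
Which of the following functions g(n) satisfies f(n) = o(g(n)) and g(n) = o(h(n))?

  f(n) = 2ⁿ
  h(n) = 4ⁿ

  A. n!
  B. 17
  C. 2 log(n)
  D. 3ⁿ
D

We need g(n) with 2ⁿ = o(g(n)) and g(n) = o(4ⁿ), i.e. O(2ⁿ) ≺ g ≺ O(4ⁿ).
Check each option:
  A. n! — O(n!) does not grow strictly slower than h(n)
  B. 17 — O(1) does not grow strictly faster than f(n)
  C. 2 log(n) — O(log n) does not grow strictly faster than f(n)
  D. 3ⁿ — O(3ⁿ) is strictly between O(2ⁿ) and O(4ⁿ) ✓

Only option D (3ⁿ) lies strictly between.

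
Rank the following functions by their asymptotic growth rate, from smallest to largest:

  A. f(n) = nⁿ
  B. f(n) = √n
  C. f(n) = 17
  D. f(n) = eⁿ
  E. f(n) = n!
C < B < D < E < A

Comparing growth rates:
C = 17 is O(1)
B = √n is O(√n)
D = eⁿ is O(eⁿ)
E = n! is O(n!)
A = nⁿ is O(nⁿ)

Therefore, the order from slowest to fastest is: C < B < D < E < A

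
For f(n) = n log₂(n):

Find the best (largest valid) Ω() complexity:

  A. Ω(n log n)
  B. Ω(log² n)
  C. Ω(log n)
A

f(n) = n log₂(n) is Ω(n log n).
All listed options are valid Big-Ω bounds (lower bounds),
but Ω(n log n) is the tightest (largest valid bound).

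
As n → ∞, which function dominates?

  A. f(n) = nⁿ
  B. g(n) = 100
A

f(n) = nⁿ is O(nⁿ), while g(n) = 100 is O(1).
Since O(nⁿ) grows faster than O(1), f(n) dominates.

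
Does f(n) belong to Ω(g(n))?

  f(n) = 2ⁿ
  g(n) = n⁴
True

f(n) = 2ⁿ is O(2ⁿ), and g(n) = n⁴ is O(n⁴).
Since O(2ⁿ) grows at least as fast as O(n⁴), f(n) = Ω(g(n)) is true.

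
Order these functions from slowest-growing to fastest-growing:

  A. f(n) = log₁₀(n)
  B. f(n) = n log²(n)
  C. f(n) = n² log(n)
A < B < C

Comparing growth rates:
A = log₁₀(n) is O(log n)
B = n log²(n) is O(n log² n)
C = n² log(n) is O(n² log n)

Therefore, the order from slowest to fastest is: A < B < C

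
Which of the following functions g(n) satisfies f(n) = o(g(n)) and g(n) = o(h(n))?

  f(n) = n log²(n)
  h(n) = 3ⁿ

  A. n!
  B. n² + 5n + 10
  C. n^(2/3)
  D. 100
B

We need g(n) with n log²(n) = o(g(n)) and g(n) = o(3ⁿ), i.e. O(n log² n) ≺ g ≺ O(3ⁿ).
Check each option:
  A. n! — O(n!) does not grow strictly slower than h(n)
  B. n² + 5n + 10 — O(n²) is strictly between O(n log² n) and O(3ⁿ) ✓
  C. n^(2/3) — O(n^(2/3)) does not grow strictly faster than f(n)
  D. 100 — O(1) does not grow strictly faster than f(n)

Only option B (n² + 5n + 10) lies strictly between.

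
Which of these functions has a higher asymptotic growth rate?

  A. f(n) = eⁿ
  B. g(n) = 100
A

f(n) = eⁿ is O(eⁿ), while g(n) = 100 is O(1).
Since O(eⁿ) grows faster than O(1), f(n) dominates.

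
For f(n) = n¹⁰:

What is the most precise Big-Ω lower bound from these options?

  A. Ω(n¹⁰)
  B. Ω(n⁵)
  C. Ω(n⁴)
A

f(n) = n¹⁰ is Ω(n¹⁰).
All listed options are valid Big-Ω bounds (lower bounds),
but Ω(n¹⁰) is the tightest (largest valid bound).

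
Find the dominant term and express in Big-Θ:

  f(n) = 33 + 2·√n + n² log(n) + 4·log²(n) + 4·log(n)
Θ(n² log n)

Order the terms by growth rate: 33 ≺ 4·log(n) ≺ 4·log²(n) ≺ 2·√n ≺ n² log(n).
The fastest-growing term n² log(n) dominates as n → ∞; dropping its constant factor gives Θ(n² log n).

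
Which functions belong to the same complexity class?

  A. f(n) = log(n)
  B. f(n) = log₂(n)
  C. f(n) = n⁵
A and B

Examining each function:
  A. log(n) is O(log n)
  B. log₂(n) is O(log n)
  C. n⁵ is O(n⁵)

Functions A and B both have the same complexity class.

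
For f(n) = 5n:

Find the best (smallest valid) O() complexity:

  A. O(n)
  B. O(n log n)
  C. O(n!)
A

f(n) = 5n is O(n).
All listed options are valid Big-O bounds (upper bounds),
but O(n) is the tightest (smallest valid bound).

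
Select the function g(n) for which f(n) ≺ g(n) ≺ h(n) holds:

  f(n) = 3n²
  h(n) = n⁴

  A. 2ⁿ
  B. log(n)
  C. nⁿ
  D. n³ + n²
D

We need g(n) with 3n² = o(g(n)) and g(n) = o(n⁴), i.e. O(n²) ≺ g ≺ O(n⁴).
Check each option:
  A. 2ⁿ — O(2ⁿ) does not grow strictly slower than h(n)
  B. log(n) — O(log n) does not grow strictly faster than f(n)
  C. nⁿ — O(nⁿ) does not grow strictly slower than h(n)
  D. n³ + n² — O(n³) is strictly between O(n²) and O(n⁴) ✓

Only option D (n³ + n²) lies strictly between.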